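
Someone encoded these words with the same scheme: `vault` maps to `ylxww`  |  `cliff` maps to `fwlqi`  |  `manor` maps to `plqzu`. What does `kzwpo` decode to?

Shifts by position in vault: pos 0: v→y (+3), pos 1: a→l (+11), pos 2: u→x (+3), pos 3: l→w (+11) — repeating every 2. A repeating key of period 2 is used — shifts +3, +11 over and over.
Reversing it on kzwpo: k−3=h, z−11=o, w−3=t, p−11=e, o−3=l.

hotel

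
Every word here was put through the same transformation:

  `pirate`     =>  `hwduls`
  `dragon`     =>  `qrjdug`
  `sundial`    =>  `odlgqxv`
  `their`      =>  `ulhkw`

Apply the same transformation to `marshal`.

Read the word backwards and shift each letter +3.
Applying it to marshal: reverse → lahsram; then shift: l+3=o, a+3=d, h+3=k, s+3=v, r+3=u, a+3=d, m+3=p.

odkvudp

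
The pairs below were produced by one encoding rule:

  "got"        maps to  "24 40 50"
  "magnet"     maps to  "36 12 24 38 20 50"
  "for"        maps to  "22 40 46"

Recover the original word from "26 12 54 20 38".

haven

With a=1..z=26, the number is 2·pos + 10.
Undoing it on 26 12 54 20 38: 26→(26−10)÷2=8=h, 12→(12−10)÷2=1=a, 54→(54−10)÷2=22=v, 20→(20−10)÷2=5=e, 38→(38−10)÷2=14=n.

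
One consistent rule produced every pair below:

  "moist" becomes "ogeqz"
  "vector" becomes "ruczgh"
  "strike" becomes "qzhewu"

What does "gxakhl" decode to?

m(12)→o(14) and o(14)→g(6) fit y≡9x+10 (mod 26); the inverse of 9 mod 26 is 3. This is an affine cipher: with a=0,…,z=25, each position x becomes (9x+10) mod 26.
Undoing it on gxakhl: g(6)→3·(6−10)≡14=o; x(23)→3·(23−10)≡13=n; a(0)→3·(0−10)≡22=w; k(10)→3·(10−10)≡0=a; h(7)→3·(7−10)≡17=r; l(11)→3·(11−10)≡3=d (all mod 26).

onward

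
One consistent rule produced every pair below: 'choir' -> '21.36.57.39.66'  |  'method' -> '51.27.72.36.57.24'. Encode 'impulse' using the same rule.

c(#3)→21 and h(#8)→36: differences scale by 3, so n = 3·pos + 12. With a=1..z=26, the number is 3·pos + 12.
On impulse: i=9→39, m=13→51, p=16→60, u=21→75, l=12→48, s=19→69, e=5→27.

39.51.60.75.48.69.27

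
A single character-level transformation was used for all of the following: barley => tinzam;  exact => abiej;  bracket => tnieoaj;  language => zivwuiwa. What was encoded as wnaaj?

greet

This is an affine cipher: with a=0,…,z=25, each position x becomes (11x+8) mod 26.
Reversing it on wnaaj: w(22)→19·(22−8)≡6=g; n(13)→19·(13−8)≡17=r; a(0)→19·(0−8)≡4=e; a(0)→19·(0−8)≡4=e; j(9)→19·(9−8)≡19=t (all mod 26).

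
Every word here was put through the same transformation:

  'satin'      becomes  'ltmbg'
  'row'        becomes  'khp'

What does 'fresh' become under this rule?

ykxla

Compare letters: s→l is +19, a→t is +19, t→m is +19 — a constant shift. Every letter moves 19 places later in the alphabet, wrapping around z→a.
Applying it to fresh: f+19=y, r+19=k, e+19=x, s+19=l, h+19=a.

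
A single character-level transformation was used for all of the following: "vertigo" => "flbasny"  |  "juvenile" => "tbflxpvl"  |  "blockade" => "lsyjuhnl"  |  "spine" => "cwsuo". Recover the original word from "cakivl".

A repeating key of period 2 is used — shifts +10, +7 over and over.
Decoding cakivl: c−10=s, a−7=t, k−10=a, i−7=b, v−10=l, l−7=e.

stable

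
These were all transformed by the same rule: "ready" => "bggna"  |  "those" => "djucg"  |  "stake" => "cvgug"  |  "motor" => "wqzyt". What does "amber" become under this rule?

kohot

Shifts by position in ready: pos 0: r→b (+10), pos 1: e→g (+2), pos 2: a→g (+6), pos 3: d→n (+10), pos 4: y→a (+2) — repeating every 3. The shifts repeat in a cycle of length 3: positions 0,1,… shift by +10, +2, +6, then the pattern repeats.
For amber: a+10=k, m+2=o, b+6=h, e+10=o, r+2=t.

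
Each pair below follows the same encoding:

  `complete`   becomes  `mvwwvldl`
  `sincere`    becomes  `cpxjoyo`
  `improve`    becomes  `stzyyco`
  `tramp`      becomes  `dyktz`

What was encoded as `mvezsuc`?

cousins

The shifts repeat in a cycle of length 2: positions 0,1,… shift by +10, +7, then the pattern repeats.
Decoding mvezsuc: m−10=c, v−7=o, e−10=u, z−7=s, s−10=i, u−7=n, c−10=s.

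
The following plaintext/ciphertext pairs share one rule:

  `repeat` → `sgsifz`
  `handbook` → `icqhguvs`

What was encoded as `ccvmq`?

In repeat: r→s is +1, e→g is +2, p→s is +3, e→i is +4 — the shift increases by 1 each position. Letter i (0-indexed) is shifted by i+1, so successive shifts are 1, 2, 3, ….
Decoding ccvmq: c−1=b, c−2=a, v−3=s, m−4=i, q−5=l.

basil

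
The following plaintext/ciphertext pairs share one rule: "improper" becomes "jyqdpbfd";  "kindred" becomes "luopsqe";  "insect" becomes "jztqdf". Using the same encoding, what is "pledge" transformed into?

Shifts by position in improper: pos 0: i→j (+1), pos 1: m→y (+12), pos 2: p→q (+1), pos 3: r→d (+12) — repeating every 2. The shifts repeat in a cycle of length 2: positions 0,1,… shift by +1, +12, then the pattern repeats.
For pledge: p+1=q, l+12=x, e+1=f, d+12=p, g+1=h, e+12=q.

qxfphq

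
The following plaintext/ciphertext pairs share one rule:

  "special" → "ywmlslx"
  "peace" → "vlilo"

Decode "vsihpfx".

playful

In special: s→y is +6, p→w is +7, e→m is +8, c→l is +9 — the shift increases by 1 each position. Letter i (0-indexed) is shifted by i+6, so successive shifts are 6, 7, 8, ….
Undoing it on vsihpfx: v−6=p, s−7=l, i−8=a, h−9=y, p−10=f, f−11=u, x−12=l.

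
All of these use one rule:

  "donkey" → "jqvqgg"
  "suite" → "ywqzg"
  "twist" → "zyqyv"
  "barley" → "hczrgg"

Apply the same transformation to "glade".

mnijg

A repeating key of period 3 is used — shifts +6, +2, +8 over and over.
For glade: g+6=m, l+2=n, a+8=i, d+6=j, e+2=g.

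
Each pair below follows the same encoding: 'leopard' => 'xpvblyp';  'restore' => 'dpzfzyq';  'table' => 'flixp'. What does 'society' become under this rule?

ezjupak

Shifts by position in leopard: pos 0: l→x (+12), pos 1: e→p (+11), pos 2: o→v (+7), pos 3: p→b (+12), pos 4: a→l (+11), pos 5: r→y (+7) — repeating every 3. The shifts repeat in a cycle of length 3: positions 0,1,… shift by +12, +11, +7, then the pattern repeats.
For society: s+12=e, o+11=z, c+7=j, i+12=u, e+11=p, t+7=a, y+12=k.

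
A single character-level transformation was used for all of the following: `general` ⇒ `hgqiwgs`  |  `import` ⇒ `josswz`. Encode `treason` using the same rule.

uthexuu

In general: g→h is +1, e→g is +2, n→q is +3, e→i is +4 — the shift increases by 1 each position. Letter i (0-indexed) is shifted by i+1, so successive shifts are 1, 2, 3, ….
On treason: t+1=u, r+2=t, e+3=h, a+4=e, s+5=x, o+6=u, n+7=u.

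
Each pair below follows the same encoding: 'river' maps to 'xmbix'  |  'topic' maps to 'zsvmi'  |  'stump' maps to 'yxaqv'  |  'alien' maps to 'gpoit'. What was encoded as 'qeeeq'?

kayak

Shifts by position in river: pos 0: r→x (+6), pos 1: i→m (+4), pos 2: v→b (+6), pos 3: e→i (+4) — repeating every 2. A repeating key of period 2 is used — shifts +6, +4 over and over.
Undoing it on qeeeq: q−6=k, e−4=a, e−6=y, e−4=a, q−6=k.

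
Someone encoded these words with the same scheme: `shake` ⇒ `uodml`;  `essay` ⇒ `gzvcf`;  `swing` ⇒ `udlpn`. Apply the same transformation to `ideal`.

kkhcs

Shifts by position in shake: pos 0: s→u (+2), pos 1: h→o (+7), pos 2: a→d (+3), pos 3: k→m (+2), pos 4: e→l (+7) — repeating every 3. The shifts repeat in a cycle of length 3: positions 0,1,… shift by +2, +7, +3, then the pattern repeats.
Applying it to ideal: i+2=k, d+7=k, e+3=h, a+2=c, l+7=s.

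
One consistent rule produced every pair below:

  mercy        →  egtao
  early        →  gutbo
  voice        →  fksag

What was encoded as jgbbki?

fellow

m(12)→e(4) and e(4)→g(6) fit y≡3x+20 (mod 26); the inverse of 3 mod 26 is 9. Treating letters as 0–25, the rule is x ↦ 3x + 20 (mod 26).
Undoing it on jgbbki: j(9)→9·(9−20)≡5=f; g(6)→9·(6−20)≡4=e; b(1)→9·(1−20)≡11=l; b(1)→9·(1−20)≡11=l; k(10)→9·(10−20)≡14=o; i(8)→9·(8−20)≡22=w (all mod 26).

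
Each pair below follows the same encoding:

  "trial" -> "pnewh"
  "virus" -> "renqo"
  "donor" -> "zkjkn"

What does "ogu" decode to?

Every letter moves 22 places later in the alphabet, wrapping around z→a.
Reversing it on ogu: o−22=s, g−22=k, u−22=y.

sky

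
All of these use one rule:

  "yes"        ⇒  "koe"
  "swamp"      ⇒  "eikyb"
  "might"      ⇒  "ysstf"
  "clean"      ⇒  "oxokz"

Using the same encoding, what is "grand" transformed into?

The rule splits by letter class: vowels +10, consonants +12.
On grand: g(cons)+12=s, r(cons)+12=d, a(vowel)+10=k, n(cons)+12=z, d(cons)+12=p.

sdkzp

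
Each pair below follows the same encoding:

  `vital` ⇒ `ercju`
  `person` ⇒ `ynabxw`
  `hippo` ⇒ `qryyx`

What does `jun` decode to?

ale

Each letter is shifted forward by 9 in the alphabet (a Caesar shift of +9).
Decoding jun: j−9=a, u−9=l, n−9=e.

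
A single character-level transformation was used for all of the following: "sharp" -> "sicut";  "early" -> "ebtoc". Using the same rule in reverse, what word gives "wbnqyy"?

walnut

In sharp: s→s is +0, h→i is +1, a→c is +2, r→u is +3 — the shift increases by 1 each position. Each letter shifts forward by its position index (0, 1, 2, …) — the shift grows by one for each successive letter.
Reversing it on wbnqyy: w−0=w, b−1=a, n−2=l, q−3=n, y−4=u, y−5=t.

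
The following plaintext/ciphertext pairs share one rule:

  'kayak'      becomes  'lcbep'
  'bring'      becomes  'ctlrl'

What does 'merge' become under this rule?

In kayak: k→l is +1, a→c is +2, y→b is +3, a→e is +4 — the shift increases by 1 each position. Letter i (0-indexed) is shifted by i+1, so successive shifts are 1, 2, 3, ….
Applying it to merge: m+1=n, e+2=g, r+3=u, g+4=k, e+5=j.

ngukj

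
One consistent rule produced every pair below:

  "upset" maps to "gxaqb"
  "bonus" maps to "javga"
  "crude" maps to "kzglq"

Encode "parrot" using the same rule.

The shift depends on letter class: consonant p→x is +8, but vowel u→g is +12. The rule splits by letter class: vowels +12, consonants +8.
On parrot: p(cons)+8=x, a(vowel)+12=m, r(cons)+8=z, r(cons)+8=z, o(vowel)+12=a, t(cons)+8=b.

xmzzab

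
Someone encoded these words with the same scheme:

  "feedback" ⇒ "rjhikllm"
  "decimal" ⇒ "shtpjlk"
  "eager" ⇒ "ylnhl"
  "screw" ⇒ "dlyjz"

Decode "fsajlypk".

directly

The output letters match the input read backwards, each shifted +7: feedback reversed is kcabdeef. Read the word backwards and shift each letter +7.
Decoding fsajlypk: shift back: f−7=y, s−7=l, a−7=t, j−7=c, l−7=e, y−7=r, p−7=i, k−7=d → yltcerid; then reverse → directly.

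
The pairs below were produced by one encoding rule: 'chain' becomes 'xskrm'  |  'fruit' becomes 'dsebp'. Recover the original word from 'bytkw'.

major

The output letters match the input read backwards, each shifted +10: chain reversed is niahc. Read the word backwards and shift each letter +10.
Reversing it on bytkw: shift back: b−10=r, y−10=o, t−10=j, k−10=a, w−10=m → rojam; then reverse → major.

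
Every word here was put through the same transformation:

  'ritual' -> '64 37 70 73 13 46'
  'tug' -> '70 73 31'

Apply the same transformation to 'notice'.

52 55 70 37 19 25

The formula is n = 3×(alphabet index, a=1) + 10.
Applying it to notice: n=14→52, o=15→55, t=20→70, i=9→37, c=3→19, e=5→25.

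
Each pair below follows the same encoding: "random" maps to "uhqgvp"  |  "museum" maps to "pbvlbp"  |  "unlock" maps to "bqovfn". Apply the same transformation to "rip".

The shift depends on letter class: consonant r→u is +3, but vowel a→h is +7. Vowels shift forward by 7 and consonants shift forward by 3.
For rip: r(cons)+3=u, i(vowel)+7=p, p(cons)+3=s.

ups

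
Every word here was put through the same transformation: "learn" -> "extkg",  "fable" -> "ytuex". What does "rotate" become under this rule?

Compare letters: l→e is +19, e→x is +19, a→t is +19 — a constant shift. This is a Caesar cipher with shift 19.
On rotate: r+19=k, o+19=h, t+19=m, a+19=t, t+19=m, e+19=x.

khmtmx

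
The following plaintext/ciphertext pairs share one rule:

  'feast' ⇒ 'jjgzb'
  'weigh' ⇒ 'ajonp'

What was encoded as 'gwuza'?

In feast: f→j is +4, e→j is +5, a→g is +6, s→z is +7 — the shift increases by 1 each position. Each letter shifts forward by (position + 4), i.e. 4, 5, 6, … — the shift grows by one for each successive letter.
Undoing it on gwuza: g−4=c, w−5=r, u−6=o, z−7=s, a−8=s.

cross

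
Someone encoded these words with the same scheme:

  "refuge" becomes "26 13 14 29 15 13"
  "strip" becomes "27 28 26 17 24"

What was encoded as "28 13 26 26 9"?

r is letter #18 and maps to 26: an offset of 8. The number is (letter's place in the alphabet, a=1) + 8.
Reversing it on 28 13 26 26 9: 28→(28−8)÷1=20=t, 13→(13−8)÷1=5=e, 26→(26−8)÷1=18=r, 26→(26−8)÷1=18=r, 9→(9−8)÷1=1=a.

terra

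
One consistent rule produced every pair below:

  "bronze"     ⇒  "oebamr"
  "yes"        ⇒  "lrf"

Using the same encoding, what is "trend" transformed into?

Compare letters: b→o is +13, r→e is +13, o→b is +13 — a constant shift. It's a constant shift of +13 (ROT13).
On trend: t+13=g, r+13=e, e+13=r, n+13=a, d+13=q.

geraq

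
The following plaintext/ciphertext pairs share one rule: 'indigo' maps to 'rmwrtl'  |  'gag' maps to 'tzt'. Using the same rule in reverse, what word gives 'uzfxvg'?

Each pair mirrors across the alphabet (i↔r, n↔m, d↔w): positions sum to 25. Letters are reflected about the middle of the alphabet (position → 25−position): Atbash.
Reversing it on uzfxvg: u↔f, z↔a, f↔u, x↔c, v↔e, g↔t.

faucet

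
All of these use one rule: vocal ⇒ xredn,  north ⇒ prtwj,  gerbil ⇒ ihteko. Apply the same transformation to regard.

Shifts by position in vocal: pos 0: v→x (+2), pos 1: o→r (+3), pos 2: c→e (+2), pos 3: a→d (+3) — repeating every 2. A repeating key of period 2 is used — shifts +2, +3 over and over.
For regard: r+2=t, e+3=h, g+2=i, a+3=d, r+2=t, d+3=g.

thidtg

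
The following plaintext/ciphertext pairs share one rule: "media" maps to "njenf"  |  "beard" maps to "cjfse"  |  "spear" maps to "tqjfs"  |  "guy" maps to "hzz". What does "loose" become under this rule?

mtttj

The shift depends on letter class: consonant m→n is +1, but vowel e→j is +5. Vowels shift forward by 5 and consonants shift forward by 1.
For loose: l(cons)+1=m, o(vowel)+5=t, o(vowel)+5=t, s(cons)+1=t, e(vowel)+5=j.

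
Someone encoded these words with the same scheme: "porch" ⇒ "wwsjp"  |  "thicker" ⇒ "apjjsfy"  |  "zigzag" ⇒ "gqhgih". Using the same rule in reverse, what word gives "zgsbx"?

syrup

Shifts by position in porch: pos 0: p→w (+7), pos 1: o→w (+8), pos 2: r→s (+1), pos 3: c→j (+7), pos 4: h→p (+8) — repeating every 3. The shifts repeat in a cycle of length 3: positions 0,1,… shift by +7, +8, +1, then the pattern repeats.
Reversing it on zgsbx: z−7=s, g−8=y, s−1=r, b−7=u, x−8=p.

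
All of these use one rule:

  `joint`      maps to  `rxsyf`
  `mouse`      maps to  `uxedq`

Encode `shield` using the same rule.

In joint: j→r is +8, o→x is +9, i→s is +10, n→y is +11 — the shift increases by 1 each position. Each letter shifts forward by (position + 8), i.e. 8, 9, 10, … — the shift grows by one for each successive letter.
Applying it to shield: s+8=a, h+9=q, i+10=s, e+11=p, l+12=x, d+13=q.

aqspxq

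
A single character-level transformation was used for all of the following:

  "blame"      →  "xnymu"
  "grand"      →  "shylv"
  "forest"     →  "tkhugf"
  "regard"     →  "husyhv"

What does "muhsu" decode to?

b(1)→x(23) and l(11)→n(13) fit y≡25x+24 (mod 26); the inverse of 25 mod 26 is 25. Each letter's alphabet position (a=0..z=25) is mapped through 25·x+24 mod 26 — an affine cipher.
Undoing it on muhsu: m(12)→25·(12−24)≡12=m; u(20)→25·(20−24)≡4=e; h(7)→25·(7−24)≡17=r; s(18)→25·(18−24)≡6=g; u(20)→25·(20−24)≡4=e (all mod 26).

merge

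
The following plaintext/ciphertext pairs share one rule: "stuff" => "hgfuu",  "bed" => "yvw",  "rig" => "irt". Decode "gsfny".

thumb

Each pair mirrors across the alphabet (s↔h, t↔g, u↔f): positions sum to 25. Letters are reflected about the middle of the alphabet (position → 25−position): Atbash.
Decoding gsfny: g↔t, s↔h, f↔u, n↔m, y↔b.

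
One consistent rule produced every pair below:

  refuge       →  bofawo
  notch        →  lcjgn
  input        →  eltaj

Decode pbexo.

bride

r(17)→b(1) and e(4)→o(14) fit y≡17x+24 (mod 26); the inverse of 17 mod 26 is 23. Each letter's alphabet position (a=0..z=25) is mapped through 17·x+24 mod 26 — an affine cipher.
Decoding pbexo: p(15)→23·(15−24)≡1=b; b(1)→23·(1−24)≡17=r; e(4)→23·(4−24)≡8=i; x(23)→23·(23−24)≡3=d; o(14)→23·(14−24)≡4=e (all mod 26).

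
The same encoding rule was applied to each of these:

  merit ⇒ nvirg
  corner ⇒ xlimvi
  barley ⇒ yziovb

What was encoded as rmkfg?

Each pair mirrors across the alphabet (m↔n, e↔v, r↔i): positions sum to 25. Each letter is replaced by its mirror in the alphabet: a↔z, b↔y, c↔x, and so on (the Atbash cipher).
Undoing it on rmkfg: r↔i, m↔n, k↔p, f↔u, g↔t.

input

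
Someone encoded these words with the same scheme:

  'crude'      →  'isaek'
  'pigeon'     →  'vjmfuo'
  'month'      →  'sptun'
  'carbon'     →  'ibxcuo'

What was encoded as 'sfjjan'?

The shifts repeat in a cycle of length 2: positions 0,1,… shift by +6, +1, then the pattern repeats.
Undoing it on sfjjan: s−6=m, f−1=e, j−6=d, j−1=i, a−6=u, n−1=m.

medium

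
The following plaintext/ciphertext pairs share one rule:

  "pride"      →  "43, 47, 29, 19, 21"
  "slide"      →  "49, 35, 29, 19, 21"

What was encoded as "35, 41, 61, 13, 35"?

loyal

p(#16)→43 and r(#18)→47: differences scale by 2, so n = 2·pos + 11. Each letter becomes 2×(its alphabet position, a=1..z=26) + 11.
Reversing it on 35, 41, 61, 13, 35: 35→(35−11)÷2=12=l, 41→(41−11)÷2=15=o, 61→(61−11)÷2=25=y, 13→(13−11)÷2=1=a, 35→(35−11)÷2=12=l.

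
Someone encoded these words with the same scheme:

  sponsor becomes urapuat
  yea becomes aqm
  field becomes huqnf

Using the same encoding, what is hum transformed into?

jgo

Two shifts are in play — +12 for a/e/i/o/u, +2 for every other letter.
On hum: h(cons)+2=j, u(vowel)+12=g, m(cons)+2=o.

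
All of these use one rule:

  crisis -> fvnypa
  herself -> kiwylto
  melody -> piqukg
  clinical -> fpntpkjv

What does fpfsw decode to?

In crisis: c→f is +3, r→v is +4, i→n is +5, s→y is +6 — the shift increases by 1 each position. The shift increases by 1 at each position, starting from +3: 3, 4, 5, ….
Reversing it on fpfsw: f−3=c, p−4=l, f−5=a, s−6=m, w−7=p.

clamp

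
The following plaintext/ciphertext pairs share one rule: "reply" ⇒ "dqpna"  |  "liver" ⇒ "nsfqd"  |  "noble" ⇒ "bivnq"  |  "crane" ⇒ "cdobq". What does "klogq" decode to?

shake

r(17)→d(3) and e(4)→q(16) fit y≡7x+14 (mod 26); the inverse of 7 mod 26 is 15. Each letter's alphabet position (a=0..z=25) is mapped through 7·x+14 mod 26 — an affine cipher.
Undoing it on klogq: k(10)→15·(10−14)≡18=s; l(11)→15·(11−14)≡7=h; o(14)→15·(14−14)≡0=a; g(6)→15·(6−14)≡10=k; q(16)→15·(16−14)≡4=e (all mod 26).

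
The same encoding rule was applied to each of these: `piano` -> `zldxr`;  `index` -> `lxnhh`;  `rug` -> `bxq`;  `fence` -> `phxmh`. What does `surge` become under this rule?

cxbqh

The shift depends on letter class: consonant p→z is +10, but vowel i→l is +3. The rule splits by letter class: vowels +3, consonants +10.
Applying it to surge: s(cons)+10=c, u(vowel)+3=x, r(cons)+10=b, g(cons)+10=q, e(vowel)+3=h.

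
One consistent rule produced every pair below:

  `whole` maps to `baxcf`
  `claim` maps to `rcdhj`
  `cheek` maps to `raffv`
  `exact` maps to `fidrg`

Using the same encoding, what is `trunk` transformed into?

Each letter's alphabet position (a=0..z=25) is mapped through 7·x+3 mod 26 — an affine cipher.
For trunk: t(19)→7·19+3≡6=g; r(17)→7·17+3≡18=s; u(20)→7·20+3≡13=n; n(13)→7·13+3≡16=q; k(10)→7·10+3≡21=v (all mod 26).

gsnqv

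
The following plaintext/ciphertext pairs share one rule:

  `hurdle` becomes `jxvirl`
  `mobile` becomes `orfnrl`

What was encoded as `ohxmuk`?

method

In hurdle: h→j is +2, u→x is +3, r→v is +4, d→i is +5 — the shift increases by 1 each position. The shift increases by 1 at each position, starting from +2: 2, 3, 4, ….
Reversing it on ohxmuk: o−2=m, h−3=e, x−4=t, m−5=h, u−6=o, k−7=d.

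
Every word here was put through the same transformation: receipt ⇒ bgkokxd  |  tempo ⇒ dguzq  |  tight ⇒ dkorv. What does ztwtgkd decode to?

project

It's a Vigenère-style cipher with numeric key [10,2,8]: position i shifts by key[i mod 3].
Undoing it on ztwtgkd: z−10=p, t−2=r, w−8=o, t−10=j, g−2=e, k−8=c, d−10=t.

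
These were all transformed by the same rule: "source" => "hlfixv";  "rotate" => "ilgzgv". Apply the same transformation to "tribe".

Each letter is replaced by its mirror in the alphabet: a↔z, b↔y, c↔x, and so on (the Atbash cipher).
On tribe: t↔g, r↔i, i↔r, b↔y, e↔v.

giryv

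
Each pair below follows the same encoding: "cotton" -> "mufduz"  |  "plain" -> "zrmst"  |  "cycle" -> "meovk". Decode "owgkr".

equal

Shifts by position in cotton: pos 0: c→m (+10), pos 1: o→u (+6), pos 2: t→f (+12), pos 3: t→d (+10), pos 4: o→u (+6), pos 5: n→z (+12) — repeating every 3. It's a Vigenère-style cipher with numeric key [10,6,12]: position i shifts by key[i mod 3].
Decoding owgkr: o−10=e, w−6=q, g−12=u, k−10=a, r−6=l.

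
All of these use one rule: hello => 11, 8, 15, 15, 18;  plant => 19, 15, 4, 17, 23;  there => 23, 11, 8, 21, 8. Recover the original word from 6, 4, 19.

cap

The number is (letter's place in the alphabet, a=1) + 3.
Undoing it on 6, 4, 19: 6→(6−3)÷1=3=c, 4→(4−3)÷1=1=a, 19→(19−3)÷1=16=p.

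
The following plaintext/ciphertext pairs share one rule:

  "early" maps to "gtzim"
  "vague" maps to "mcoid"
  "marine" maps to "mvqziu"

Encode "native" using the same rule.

Two steps: reverse the string, then apply a Caesar shift of +8.
On native: reverse → evitan; then shift: e+8=m, v+8=d, i+8=q, t+8=b, a+8=i, n+8=v.

mdqbiv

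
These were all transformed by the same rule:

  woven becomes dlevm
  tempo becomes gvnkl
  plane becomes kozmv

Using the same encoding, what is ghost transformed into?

Letters are reflected about the middle of the alphabet (position → 25−position): Atbash.
Applying it to ghost: g↔t, h↔s, o↔l, s↔h, t↔g.

tslhg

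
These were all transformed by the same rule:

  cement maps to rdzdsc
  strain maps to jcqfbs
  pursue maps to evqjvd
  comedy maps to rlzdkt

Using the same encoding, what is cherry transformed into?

Each letter's alphabet position (a=0..z=25) is mapped through 19·x+5 mod 26 — an affine cipher.
Applying it to cherry: c(2)→19·2+5≡17=r; h(7)→19·7+5≡8=i; e(4)→19·4+5≡3=d; r(17)→19·17+5≡16=q; r(17)→19·17+5≡16=q; y(24)→19·24+5≡19=t (all mod 26).

ridqqt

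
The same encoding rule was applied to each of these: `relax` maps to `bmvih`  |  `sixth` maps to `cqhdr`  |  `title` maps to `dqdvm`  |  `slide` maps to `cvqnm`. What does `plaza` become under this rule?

zviji

The shift depends on letter class: consonant r→b is +10, but vowel e→m is +8. The rule splits by letter class: vowels +8, consonants +10.
For plaza: p(cons)+10=z, l(cons)+10=v, a(vowel)+8=i, z(cons)+10=j, a(vowel)+8=i.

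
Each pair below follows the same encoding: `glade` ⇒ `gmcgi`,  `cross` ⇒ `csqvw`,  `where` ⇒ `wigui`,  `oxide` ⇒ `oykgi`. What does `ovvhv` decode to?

outer

In glade: g→g is +0, l→m is +1, a→c is +2, d→g is +3 — the shift increases by 1 each position. Letter i (0-indexed) is shifted by i+0, so successive shifts are 0, 1, 2, ….
Decoding ovvhv: o−0=o, v−1=u, v−2=t, h−3=e, v−4=r.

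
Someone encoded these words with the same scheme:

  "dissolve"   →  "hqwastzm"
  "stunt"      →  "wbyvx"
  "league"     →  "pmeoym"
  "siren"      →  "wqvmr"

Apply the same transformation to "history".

lqwbszc

Shifts by position in dissolve: pos 0: d→h (+4), pos 1: i→q (+8), pos 2: s→w (+4), pos 3: s→a (+8) — repeating every 2. The shifts repeat in a cycle of length 2: positions 0,1,… shift by +4, +8, then the pattern repeats.
For history: h+4=l, i+8=q, s+4=w, t+8=b, o+4=s, r+8=z, y+4=c.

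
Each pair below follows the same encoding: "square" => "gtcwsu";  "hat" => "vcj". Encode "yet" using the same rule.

The output letters match the input read backwards, each shifted +2: square reversed is erauqs. The word is reversed, then every letter is shifted forward by 2.
On yet: reverse → tey; then shift: t+2=v, e+2=g, y+2=a.

vga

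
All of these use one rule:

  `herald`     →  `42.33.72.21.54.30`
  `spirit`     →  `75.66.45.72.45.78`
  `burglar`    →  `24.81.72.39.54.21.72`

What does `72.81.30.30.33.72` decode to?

rudder

h(#8)→42 and e(#5)→33: differences scale by 3, so n = 3·pos + 18. Each letter becomes 3×(its alphabet position, a=1..z=26) + 18.
Decoding 72.81.30.30.33.72: 72→(72−18)÷3=18=r, 81→(81−18)÷3=21=u, 30→(30−18)÷3=4=d, 30→(30−18)÷3=4=d, 33→(33−18)÷3=5=e, 72→(72−18)÷3=18=r.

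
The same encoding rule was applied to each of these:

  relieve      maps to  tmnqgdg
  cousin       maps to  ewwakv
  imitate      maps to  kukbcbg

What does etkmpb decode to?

A repeating key of period 2 is used — shifts +2, +8 over and over.
Reversing it on etkmpb: e−2=c, t−8=l, k−2=i, m−8=e, p−2=n, b−8=t.

client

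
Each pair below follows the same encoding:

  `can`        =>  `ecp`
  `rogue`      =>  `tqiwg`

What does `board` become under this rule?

dqctf

Compare letters: c→e is +2, a→c is +2, n→p is +2 — a constant shift. This is a Caesar cipher with shift 2.
On board: b+2=d, o+2=q, a+2=c, r+2=t, d+2=f.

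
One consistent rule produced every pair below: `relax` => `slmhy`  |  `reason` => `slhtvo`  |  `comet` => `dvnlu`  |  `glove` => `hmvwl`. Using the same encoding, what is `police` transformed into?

qvmpdl

The shift depends on letter class: consonant r→s is +1, but vowel e→l is +7. Vowels shift forward by 7 and consonants shift forward by 1.
Applying it to police: p(cons)+1=q, o(vowel)+7=v, l(cons)+1=m, i(vowel)+7=p, c(cons)+1=d, e(vowel)+7=l.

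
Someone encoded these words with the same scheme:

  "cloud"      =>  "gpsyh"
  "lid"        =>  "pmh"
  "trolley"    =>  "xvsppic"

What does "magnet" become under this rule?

qekrix

Compare letters: c→g is +4, l→p is +4, o→s is +4 — a constant shift. Each letter is shifted forward by 4 in the alphabet (a Caesar shift of +4).
For magnet: m+4=q, a+4=e, g+4=k, n+4=r, e+4=i, t+4=x.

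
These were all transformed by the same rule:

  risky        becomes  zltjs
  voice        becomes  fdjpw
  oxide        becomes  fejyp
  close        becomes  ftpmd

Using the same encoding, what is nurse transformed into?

ftsvo

The output letters match the input read backwards, each shifted +1: risky reversed is yksir. Two steps: reverse the string, then apply a Caesar shift of +1.
On nurse: reverse → esrun; then shift: e+1=f, s+1=t, r+1=s, u+1=v, n+1=o.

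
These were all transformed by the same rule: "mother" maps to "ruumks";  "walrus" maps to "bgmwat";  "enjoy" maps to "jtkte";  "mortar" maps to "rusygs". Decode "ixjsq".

Shifts by position in mother: pos 0: m→r (+5), pos 1: o→u (+6), pos 2: t→u (+1), pos 3: h→m (+5), pos 4: e→k (+6), pos 5: r→s (+1) — repeating every 3. A repeating key of period 3 is used — shifts +5, +6, +1 over and over.
Reversing it on ixjsq: i−5=d, x−6=r, j−1=i, s−5=n, q−6=k.

drink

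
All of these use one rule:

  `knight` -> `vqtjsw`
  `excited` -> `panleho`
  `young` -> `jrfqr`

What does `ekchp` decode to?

Shifts by position in knight: pos 0: k→v (+11), pos 1: n→q (+3), pos 2: i→t (+11), pos 3: g→j (+3) — repeating every 2. A repeating key of period 2 is used — shifts +11, +3 over and over.
Decoding ekchp: e−11=t, k−3=h, c−11=r, h−3=e, p−11=e.

three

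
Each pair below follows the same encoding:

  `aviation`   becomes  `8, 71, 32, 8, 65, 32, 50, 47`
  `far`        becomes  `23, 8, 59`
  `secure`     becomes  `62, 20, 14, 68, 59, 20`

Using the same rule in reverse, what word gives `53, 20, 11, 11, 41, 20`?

a(#1)→8 and v(#22)→71: differences scale by 3, so n = 3·pos + 5. With a=1..z=26, the number is 3·pos + 5.
Reversing it on 53, 20, 11, 11, 41, 20: 53→(53−5)÷3=16=p, 20→(20−5)÷3=5=e, 11→(11−5)÷3=2=b, 11→(11−5)÷3=2=b, 41→(41−5)÷3=12=l, 20→(20−5)÷3=5=e.

pebble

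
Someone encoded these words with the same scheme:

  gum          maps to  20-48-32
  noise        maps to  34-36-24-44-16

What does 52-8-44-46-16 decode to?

With a=1..z=26, the number is 2·pos + 6.
Reversing it on 52-8-44-46-16: 52→(52−6)÷2=23=w, 8→(8−6)÷2=1=a, 44→(44−6)÷2=19=s, 46→(46−6)÷2=20=t, 16→(16−6)÷2=5=e.

waste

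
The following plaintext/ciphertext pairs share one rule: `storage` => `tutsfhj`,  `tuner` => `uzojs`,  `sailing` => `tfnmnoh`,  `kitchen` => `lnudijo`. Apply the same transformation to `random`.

sfoetn

The shift depends on letter class: consonant s→t is +1, but vowel o→t is +5. Vowels shift forward by 5 and consonants shift forward by 1.
Applying it to random: r(cons)+1=s, a(vowel)+5=f, n(cons)+1=o, d(cons)+1=e, o(vowel)+5=t, m(cons)+1=n.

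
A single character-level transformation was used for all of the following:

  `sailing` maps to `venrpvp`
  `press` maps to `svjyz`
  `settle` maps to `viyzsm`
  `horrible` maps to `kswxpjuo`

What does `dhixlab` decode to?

In sailing: s→v is +3, a→e is +4, i→n is +5, l→r is +6 — the shift increases by 1 each position. The shift increases by 1 at each position, starting from +3: 3, 4, 5, ….
Undoing it on dhixlab: d−3=a, h−4=d, i−5=d, x−6=r, l−7=e, a−8=s, b−9=s.

address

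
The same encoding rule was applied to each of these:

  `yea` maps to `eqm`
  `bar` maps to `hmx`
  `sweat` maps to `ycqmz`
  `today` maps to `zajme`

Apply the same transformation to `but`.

hgz

The shift depends on letter class: consonant y→e is +6, but vowel e→q is +12. Two shifts are in play — +12 for a/e/i/o/u, +6 for every other letter.
On but: b(cons)+6=h, u(vowel)+12=g, t(cons)+6=z.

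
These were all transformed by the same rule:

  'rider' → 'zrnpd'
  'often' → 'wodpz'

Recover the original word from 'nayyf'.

front

Each letter shifts forward by (position + 8), i.e. 8, 9, 10, … — the shift grows by one for each successive letter.
Reversing it on nayyf: n−8=f, a−9=r, y−10=o, y−11=n, f−12=t.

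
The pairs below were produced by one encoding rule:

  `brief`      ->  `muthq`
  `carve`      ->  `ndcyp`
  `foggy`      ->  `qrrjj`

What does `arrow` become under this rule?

It's a Vigenère-style cipher with numeric key [11,3]: position i shifts by key[i mod 2].
For arrow: a+11=l, r+3=u, r+11=c, o+3=r, w+11=h.

lucrh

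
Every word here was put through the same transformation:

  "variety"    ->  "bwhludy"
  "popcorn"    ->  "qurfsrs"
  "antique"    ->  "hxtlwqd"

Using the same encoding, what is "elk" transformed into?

noh

The output letters match the input read backwards, each shifted +3: variety reversed is yteirav. The word is reversed, then every letter is shifted forward by 3.
Applying it to elk: reverse → kle; then shift: k+3=n, l+3=o, e+3=h.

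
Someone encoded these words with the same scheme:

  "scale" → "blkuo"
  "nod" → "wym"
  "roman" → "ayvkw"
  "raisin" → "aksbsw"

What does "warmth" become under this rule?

The rule splits by letter class: vowels +10, consonants +9.
Applying it to warmth: w(cons)+9=f, a(vowel)+10=k, r(cons)+9=a, m(cons)+9=v, t(cons)+9=c, h(cons)+9=q.

fkavcq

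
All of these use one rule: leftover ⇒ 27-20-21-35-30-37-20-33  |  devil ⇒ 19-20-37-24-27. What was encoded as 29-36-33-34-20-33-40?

l is letter #12 and maps to 27: an offset of 15. Letters become their 1-based position plus 15 (so a→16, b→17, …).
Reversing it on 29-36-33-34-20-33-40: 29→(29−15)÷1=14=n, 36→(36−15)÷1=21=u, 33→(33−15)÷1=18=r, 34→(34−15)÷1=19=s, 20→(20−15)÷1=5=e, 33→(33−15)÷1=18=r, 40→(40−15)÷1=25=y.

nursery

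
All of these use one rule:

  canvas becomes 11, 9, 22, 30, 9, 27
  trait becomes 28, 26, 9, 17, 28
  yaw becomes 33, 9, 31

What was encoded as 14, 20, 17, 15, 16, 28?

The number is (letter's place in the alphabet, a=1) + 8.
Undoing it on 14, 20, 17, 15, 16, 28: 14→(14−8)÷1=6=f, 20→(20−8)÷1=12=l, 17→(17−8)÷1=9=i, 15→(15−8)÷1=7=g, 16→(16−8)÷1=8=h, 28→(28−8)÷1=20=t.

flight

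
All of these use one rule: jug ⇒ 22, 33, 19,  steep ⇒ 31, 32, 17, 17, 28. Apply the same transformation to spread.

31, 28, 30, 17, 13, 16

Letters become their 1-based position plus 12 (so a→13, b→14, …).
For spread: s=19→31, p=16→28, r=18→30, e=5→17, a=1→13, d=4→16.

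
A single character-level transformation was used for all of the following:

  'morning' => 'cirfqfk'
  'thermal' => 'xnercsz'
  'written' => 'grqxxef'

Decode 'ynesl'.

cheap

This is an affine cipher: with a=0,…,z=25, each position x becomes (3x+18) mod 26.
Undoing it on ynesl: y(24)→9·(24−18)≡2=c; n(13)→9·(13−18)≡7=h; e(4)→9·(4−18)≡4=e; s(18)→9·(18−18)≡0=a; l(11)→9·(11−18)≡15=p (all mod 26).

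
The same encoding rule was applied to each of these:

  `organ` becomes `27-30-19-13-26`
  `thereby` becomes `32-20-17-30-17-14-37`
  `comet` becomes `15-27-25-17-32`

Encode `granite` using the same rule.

19-30-13-26-21-32-17

o is letter #15 and maps to 27: an offset of 12. Letters become their 1-based position plus 12 (so a→13, b→14, …).
For granite: g=7→19, r=18→30, a=1→13, n=14→26, i=9→21, t=20→32, e=5→17.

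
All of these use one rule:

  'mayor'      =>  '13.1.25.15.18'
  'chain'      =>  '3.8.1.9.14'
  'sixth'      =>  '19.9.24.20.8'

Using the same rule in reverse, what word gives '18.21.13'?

rum

m is letter #13 and maps to 13: an offset of 0. Letters become their 1-indexed alphabet positions: a=1 … z=26.
Reversing it on 18.21.13: 18=r, 21=u, 13=m.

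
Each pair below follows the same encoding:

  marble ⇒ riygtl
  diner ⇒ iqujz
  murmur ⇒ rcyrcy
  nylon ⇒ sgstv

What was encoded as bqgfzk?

Shifts by position in marble: pos 0: m→r (+5), pos 1: a→i (+8), pos 2: r→y (+7), pos 3: b→g (+5), pos 4: l→t (+8), pos 5: e→l (+7) — repeating every 3. A repeating key of period 3 is used — shifts +5, +8, +7 over and over.
Undoing it on bqgfzk: b−5=w, q−8=i, g−7=z, f−5=a, z−8=r, k−7=d.

wizard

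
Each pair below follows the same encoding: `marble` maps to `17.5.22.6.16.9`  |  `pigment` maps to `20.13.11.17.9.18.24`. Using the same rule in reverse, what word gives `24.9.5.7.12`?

m is letter #13 and maps to 17: an offset of 4. Letters become their 1-based position plus 4 (so a→5, b→6, …).
Decoding 24.9.5.7.12: 24→(24−4)÷1=20=t, 9→(9−4)÷1=5=e, 5→(5−4)÷1=1=a, 7→(7−4)÷1=3=c, 12→(12−4)÷1=8=h.

teach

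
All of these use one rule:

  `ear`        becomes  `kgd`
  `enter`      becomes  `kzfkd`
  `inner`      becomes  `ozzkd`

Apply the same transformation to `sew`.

The shift depends on letter class: consonant r→d is +12, but vowel e→k is +6. Vowels shift forward by 6 and consonants shift forward by 12.
For sew: s(cons)+12=e, e(vowel)+6=k, w(cons)+12=i.

eki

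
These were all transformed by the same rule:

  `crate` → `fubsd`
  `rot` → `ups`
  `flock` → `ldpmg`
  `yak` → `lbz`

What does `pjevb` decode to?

audio

The output letters match the input read backwards, each shifted +1: crate reversed is etarc. Read the word backwards and shift each letter +1.
Reversing it on pjevb: shift back: p−1=o, j−1=i, e−1=d, v−1=u, b−1=a → oidua; then reverse → audio.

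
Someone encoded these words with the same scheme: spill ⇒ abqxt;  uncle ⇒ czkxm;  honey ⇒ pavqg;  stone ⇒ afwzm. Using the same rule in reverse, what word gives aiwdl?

sword

Shifts by position in spill: pos 0: s→a (+8), pos 1: p→b (+12), pos 2: i→q (+8), pos 3: l→x (+12) — repeating every 2. A repeating key of period 2 is used — shifts +8, +12 over and over.
Undoing it on aiwdl: a−8=s, i−12=w, w−8=o, d−12=r, l−8=d.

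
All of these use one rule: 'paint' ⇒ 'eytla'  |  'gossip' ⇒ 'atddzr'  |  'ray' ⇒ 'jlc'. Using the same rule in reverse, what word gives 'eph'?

wet

Read the word backwards and shift each letter +11.
Undoing it on eph: shift back: e−11=t, p−11=e, h−11=w → tew; then reverse → wet.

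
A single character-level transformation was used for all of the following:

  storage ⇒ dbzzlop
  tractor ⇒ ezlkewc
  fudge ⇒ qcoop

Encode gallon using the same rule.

It's a Vigenère-style cipher with numeric key [11,8]: position i shifts by key[i mod 2].
For gallon: g+11=r, a+8=i, l+11=w, l+8=t, o+11=z, n+8=v.

riwtzv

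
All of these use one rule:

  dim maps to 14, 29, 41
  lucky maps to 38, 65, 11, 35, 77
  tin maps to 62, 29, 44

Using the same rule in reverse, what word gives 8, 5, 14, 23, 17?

d(#4)→14 and i(#9)→29: differences scale by 3, so n = 3·pos + 2. Each letter becomes 3×(its alphabet position, a=1..z=26) + 2.
Undoing it on 8, 5, 14, 23, 17: 8→(8−2)÷3=2=b, 5→(5−2)÷3=1=a, 14→(14−2)÷3=4=d, 23→(23−2)÷3=7=g, 17→(17−2)÷3=5=e.

badge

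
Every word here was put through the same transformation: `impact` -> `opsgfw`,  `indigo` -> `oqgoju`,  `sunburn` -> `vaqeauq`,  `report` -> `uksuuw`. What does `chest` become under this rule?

fkkvw

Vowels shift forward by 6 and consonants shift forward by 3.
For chest: c(cons)+3=f, h(cons)+3=k, e(vowel)+6=k, s(cons)+3=v, t(cons)+3=w.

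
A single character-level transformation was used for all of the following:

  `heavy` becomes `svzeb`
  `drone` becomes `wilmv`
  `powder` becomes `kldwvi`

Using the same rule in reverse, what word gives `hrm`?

Each pair mirrors across the alphabet (h↔s, e↔v, a↔z): positions sum to 25. This is the alphabet-reversal cipher (Atbash): a becomes z, b becomes y, etc.
Decoding hrm: h↔s, r↔i, m↔n.

sin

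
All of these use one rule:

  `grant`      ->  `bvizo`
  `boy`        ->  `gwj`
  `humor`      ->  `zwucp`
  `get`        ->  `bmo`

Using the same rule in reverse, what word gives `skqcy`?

quick

The output letters match the input read backwards, each shifted +8: grant reversed is tnarg. Two steps: reverse the string, then apply a Caesar shift of +8.
Decoding skqcy: shift back: s−8=k, k−8=c, q−8=i, c−8=u, y−8=q → kciuq; then reverse → quick.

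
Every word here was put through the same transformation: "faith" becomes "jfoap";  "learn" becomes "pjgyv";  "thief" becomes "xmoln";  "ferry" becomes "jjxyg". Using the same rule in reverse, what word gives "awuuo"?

wrong

In faith: f→j is +4, a→f is +5, i→o is +6, t→a is +7 — the shift increases by 1 each position. Letter i (0-indexed) is shifted by i+4, so successive shifts are 4, 5, 6, ….
Decoding awuuo: a−4=w, w−5=r, u−6=o, u−7=n, o−8=g.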